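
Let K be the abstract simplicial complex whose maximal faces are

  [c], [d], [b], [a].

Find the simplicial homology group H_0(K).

Fix the vertex order a < b < c < d and write every simplex with vertices in increasing order. Then dim K = 0 and the simplices of K are:

  0-simplices (4): a, b, c, d

Hence C_0 ≅ Z^4.

Reading off H_k = ker ∂_k / im ∂_{k+1}:

  H_0: rank C_0 − rank ∂_1 = 4 − 0 = 4, and there is no ∂_1, so H_0 = Z^4.

H_0 = Z^4.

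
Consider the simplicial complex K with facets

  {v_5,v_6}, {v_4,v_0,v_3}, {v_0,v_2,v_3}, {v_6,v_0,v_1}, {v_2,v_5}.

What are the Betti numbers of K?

b_0 = 1, b_1 = 1, b_2 = 0.

Take the total order v_0 < v_1 < v_2 < v_3 < v_4 < v_5 < v_6 on the vertex set. Then K (dimension 2) consists of the simplices:

  0-simplices (7): [v_0], [v_1], [v_2], [v_3], [v_4], [v_5], [v_6]
  1-simplices (10): [v_0,v_1], [v_0,v_2], [v_0,v_3], [v_0,v_4], [v_0,v_6], [v_1,v_6], [v_2,v_3], [v_2,v_5], [v_3,v_4], [v_5,v_6]
  2-simplices (3): [v_0,v_1,v_6], [v_0,v_2,v_3], [v_0,v_3,v_4]

Hence C_0 ≅ Z^7, C_1 ≅ Z^10, C_2 ≅ Z^3.

Boundary ∂_1: C_1 → C_0 sends each edge [p,q] (with p < q) to q − p. For instance
  ∂[v_0,v_1] = [v_1] − [v_0].
The 7×10 boundary matrix has rank 6 and Smith normal form diag(1,1,1,1,1,1).

Boundary ∂_2: C_2 → C_1 acts by ∂[p,q,r] = [q,r] − [p,r] + [p,q]. For instance
  ∂[v_0,v_2,v_3] = [v_2,v_3] − [v_0,v_3] + [v_0,v_2],
  ∂[v_0,v_1,v_6] = [v_1,v_6] − [v_0,v_6] + [v_0,v_1].
As a 10×3 matrix over Z this has rank 3, with invariant factors (1,1,1).

Computing H_k = (kernel of ∂_k) / (image of ∂_{k+1}):

  H_0: rank C_0 − rank ∂_1 = 7 − 6 = 1, and the invariant factors of ∂_1 are all 1, so H_0 = Z.
  H_1: rank ker ∂_1 − rank ∂_2 = (10 − 6) − 3 = 1, and the invariant factors of ∂_2 are all 1, so H_1 = Z.
  H_2: rank ker ∂_2 − rank ∂_3 = (3 − 3) − 0 = 0, and there is no ∂_3, so H_2 = 0.

Hence the Betti numbers are b_0 = 1, b_1 = 1, b_2 = 0.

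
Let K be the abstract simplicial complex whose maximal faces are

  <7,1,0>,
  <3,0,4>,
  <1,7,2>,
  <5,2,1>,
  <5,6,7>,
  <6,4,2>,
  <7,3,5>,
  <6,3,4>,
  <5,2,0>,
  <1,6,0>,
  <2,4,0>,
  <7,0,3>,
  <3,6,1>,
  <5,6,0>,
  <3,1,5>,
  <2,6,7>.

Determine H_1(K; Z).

H_1 ≅ Z^2.

K has 8 vertices, 24 edges, 16 triangles.
rank ∂_1 = 7, rank ∂_2 = 15 ⇒ b_1 = 24 − 7 − 15 = 2; all invariant factors of ∂_2 are 1 so no torsion. So H_1 ≅ Z^2.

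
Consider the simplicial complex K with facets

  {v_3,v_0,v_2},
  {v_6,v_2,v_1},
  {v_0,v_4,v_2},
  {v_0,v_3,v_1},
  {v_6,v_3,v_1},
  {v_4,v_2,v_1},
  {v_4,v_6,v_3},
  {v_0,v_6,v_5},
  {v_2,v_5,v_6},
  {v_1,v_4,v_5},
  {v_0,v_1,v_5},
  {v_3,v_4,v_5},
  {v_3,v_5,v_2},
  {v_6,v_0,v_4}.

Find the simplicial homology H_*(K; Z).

H_0 ≅ Z,  H_1 ≅ Z^2,  H_2 ≅ Z.

K has 7 vertices, 21 edges, 14 triangles.
rank ∂_0 = 0, rank ∂_1 = 6 ⇒ b_0 = 7 − 0 − 6 = 1; all invariant factors of ∂_1 are 1 so no torsion. So H_0 ≅ Z.
rank ∂_1 = 6, rank ∂_2 = 13 ⇒ b_1 = 21 − 6 − 13 = 2; all invariant factors of ∂_2 are 1 so no torsion. So H_1 ≅ Z^2.
rank ∂_2 = 13, rank ∂_3 = 0 ⇒ b_2 = 14 − 13 − 0 = 1. So H_2 ≅ Z.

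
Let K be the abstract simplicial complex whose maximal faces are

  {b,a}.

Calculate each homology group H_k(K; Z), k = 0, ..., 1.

Order the vertices as a < b. Listing each simplex with vertices in this order, K has dimension 1 with simplices:

  0-simplices (2): a, b
  1-simplices (1): ab

so the chain groups are C_0 ≅ Z^2, C_1 ≅ Z^1.

The boundary map ∂_1: C_1 → C_0 is given by ∂[p,q] = [q] − [p].
This gives a 2×1 integer matrix of rank 1; reducing to Smith normal form yields diagonal entries (1).

From H_k ≅ ker(∂_k) / im(∂_{k+1}) we obtain:

  H_0: rank C_0 − rank ∂_1 = 2 − 1 = 1, and the invariant factors of ∂_1 are all 1, so H_0 ≅ Z.
  H_1: rank ker ∂_1 − rank ∂_2 = (1 − 1) − 0 = 0, and there is no ∂_2, so H_1 ≅ 0.

As a check, the Euler characteristic is 2 − 1 = 1, which agrees with 1 − 0 = 1.

H_0 ≅ Z,  H_1 = 0.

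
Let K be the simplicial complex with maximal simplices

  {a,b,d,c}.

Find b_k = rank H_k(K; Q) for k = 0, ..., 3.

Order the vertices as a < b < c < d. Listing each simplex with vertices in this order, K has dimension 3 with simplices:

  0-simplices (4): a, b, c, d
  1-simplices (6): ab, ac, ad, bc, bd, cd
  2-simplices (4): abc, abd, acd, bcd
  3-simplices (1): abcd

so the chain groups are C_0 ≅ Z^4, C_1 ≅ Z^6, C_2 ≅ Z^4, C_3 ≅ Z^1.

Boundary ∂_1: C_1 → C_0 maps an edge to its endpoints' difference, ∂[p,q] = q − p. For instance
  ∂ac = c − a.
This gives a 4×6 integer matrix of rank 3; reducing to Smith normal form yields diagonal entries (1,1,1).

Boundary ∂_2: C_2 → C_1 maps a triangle to the signed sum of its edges. For instance
  ∂abc = bc − ac + ab,
  ∂abd = bd − ad + ab.
The 6×4 boundary matrix has rank 3 and Smith normal form diag(1,1,1).

∂_3: C_3 → C_2 sends each 3-simplex σ to the alternating sum Σ_i (−1)^i (σ with its i-th vertex removed). For instance
  ∂abcd = bcd − acd + abd − abc.
As a 4×1 matrix over Z this has rank 1, with invariant factors (1).

Reading off H_k = ker ∂_k / im ∂_{k+1}:

  H_0: rank C_0 − rank ∂_1 = 4 − 3 = 1, and the invariant factors of ∂_1 are all 1, so H_0 = Z.
  H_1: rank ker ∂_1 − rank ∂_2 = (6 − 3) − 3 = 0, and the invariant factors of ∂_2 are all 1, so H_1 = 0.
  H_2: rank ker ∂_2 − rank ∂_3 = (4 − 3) − 1 = 0, and the invariant factors of ∂_3 are all 1, so H_2 = 0.
  H_3: rank ker ∂_3 − rank ∂_4 = (1 − 1) − 0 = 0, and there is no ∂_4, so H_3 = 0.

As a check, the Euler characteristic is 4 − 6 + 4 − 1 = 1, which agrees with 1 − 0 + 0 − 0 = 1.
(K is a triangulation of the 3-simplex.)

Hence the Betti numbers are b_0 = 1, b_1 = 0, b_2 = 0, b_3 = 0.

b_0 = 1, b_1 = 0, b_2 = 0, b_3 = 0.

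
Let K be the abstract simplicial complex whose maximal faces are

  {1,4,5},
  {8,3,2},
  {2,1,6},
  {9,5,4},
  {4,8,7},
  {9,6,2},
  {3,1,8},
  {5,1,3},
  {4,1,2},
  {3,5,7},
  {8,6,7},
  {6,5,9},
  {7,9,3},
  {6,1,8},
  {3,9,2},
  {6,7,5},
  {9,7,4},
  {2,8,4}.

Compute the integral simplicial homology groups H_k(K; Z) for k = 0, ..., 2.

Take the total order 1 < 2 < 3 < 4 < 5 < 6 < 7 < 8 < 9 on the vertex set. Then K (dimension 2) consists of the simplices:

  0-simplices (9): [1], [2], [3], [4], [5], [6], [7], [8], [9]
  1-simplices (27): (27 of them)
  2-simplices (18): [1,2,4], [1,2,6], [1,3,5], [1,3,8], [1,4,5], [1,6,8], [2,3,8], [2,3,9], [2,4,8], [2,6,9], [3,5,7], [3,7,9], [4,5,9], [4,7,8], [4,7,9], [5,6,7], [5,6,9], [6,7,8]

so the chain groups are C_0 ≅ Z^9, C_1 ≅ Z^27, C_2 ≅ Z^18.

The boundary map ∂_1: C_1 → C_0 is given by ∂[p,q] = [q] − [p].
As a 9×27 matrix over Z this has rank 8, with invariant factors (1,1,1,1,1,1,1,1).

The boundary map ∂_2: C_2 → C_1 acts by ∂[p,q,r] = [q,r] − [p,r] + [p,q]. For instance
  ∂[2,6,9] = [6,9] − [2,9] + [2,6],
  ∂[2,4,8] = [4,8] − [2,8] + [2,4].
The 27×18 boundary matrix has rank 18 and Smith normal form diag(1,1,1,1,1,1,1,1,1,1,1,1,1,1,1,1,1,2).

Computing H_k = (kernel of ∂_k) / (image of ∂_{k+1}):

  H_0: rank C_0 − rank ∂_1 = 9 − 8 = 1, and the invariant factors of ∂_1 are all 1, so H_0 ≅ Z.
  H_1: rank ker ∂_1 − rank ∂_2 = (27 − 8) − 18 = 1, and ∂_2 has invariant factor 2 > 1, so H_1 ≅ Z ⊕ Z/2.
  H_2: rank ker ∂_2 − rank ∂_3 = (18 − 18) − 0 = 0, and there is no ∂_3, so H_2 ≅ 0.

As a check, the Euler characteristic is 9 − 27 + 18 = 0, which agrees with 1 − 1 + 0 = 0.

H_0 = Z,  H_1 = Z ⊕ Z/2,  H_2 = 0.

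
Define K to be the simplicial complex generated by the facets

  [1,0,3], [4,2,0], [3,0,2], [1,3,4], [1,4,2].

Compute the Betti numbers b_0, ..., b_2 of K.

b_0 = 1, b_1 = 1, b_2 = 0.

K has 5 vertices, 10 edges, 5 triangles.
rank ∂_0 = 0, rank ∂_1 = 4 ⇒ b_0 = 5 − 0 − 4 = 1; all invariant factors of ∂_1 are 1 so no torsion. So H_0 = Z.
rank ∂_1 = 4, rank ∂_2 = 5 ⇒ b_1 = 10 − 4 − 5 = 1; all invariant factors of ∂_2 are 1 so no torsion. So H_1 = Z.
rank ∂_2 = 5, rank ∂_3 = 0 ⇒ b_2 = 5 − 5 − 0 = 0. So H_2 = 0.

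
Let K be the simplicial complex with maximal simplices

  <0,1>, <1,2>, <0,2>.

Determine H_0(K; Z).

Take the total order 0 < 1 < 2 on the vertex set. Then K (dimension 1) consists of the simplices:

  0-simplices (3): [0], [1], [2]
  1-simplices (3): [0,1], [0,2], [1,2]

so the chain groups are C_0 ≅ Z^3, C_1 ≅ Z^3.

∂_1: C_1 → C_0 is given by ∂[p,q] = [q] − [p]. For instance
  ∂[1,2] = [2] − [1].
This gives a 3×3 integer matrix of rank 2; reducing to Smith normal form yields diagonal entries (1,1).

Now H_k = ker ∂_k / im ∂_{k+1}, so:

  H_0: rank C_0 − rank ∂_1 = 3 − 2 = 1, and the invariant factors of ∂_1 are all 1, so H_0 ≅ Z.

H_0 = Z.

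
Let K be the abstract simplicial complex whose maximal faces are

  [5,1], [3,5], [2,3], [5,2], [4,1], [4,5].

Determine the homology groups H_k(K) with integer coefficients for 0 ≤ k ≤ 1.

H_0 ≅ Z,  H_1 ≅ Z^2.

Order the vertices as 1 < 2 < 3 < 4 < 5. Listing each simplex with vertices in this order, K has dimension 1 with simplices:

  0-simplices (5): [1], [2], [3], [4], [5]
  1-simplices (6): [1,4], [1,5], [2,3], [2,5], [3,5], [4,5]

Hence C_0 ≅ Z^5, C_1 ≅ Z^6.

∂_1: C_1 → C_0 sends each edge [p,q] (with p < q) to q − p.
This gives a 5×6 integer matrix of rank 4; reducing to Smith normal form yields diagonal entries (1,1,1,1).

Now H_k = ker ∂_k / im ∂_{k+1}, so:

  H_0: rank C_0 − rank ∂_1 = 5 − 4 = 1, and the invariant factors of ∂_1 are all 1, so H_0 = Z.
  H_1: rank ker ∂_1 − rank ∂_2 = (6 − 4) − 0 = 2, and there is no ∂_2, so H_1 = Z^2.

As a check, the Euler characteristic is 5 − 6 = -1, which agrees with 1 − 2 = -1.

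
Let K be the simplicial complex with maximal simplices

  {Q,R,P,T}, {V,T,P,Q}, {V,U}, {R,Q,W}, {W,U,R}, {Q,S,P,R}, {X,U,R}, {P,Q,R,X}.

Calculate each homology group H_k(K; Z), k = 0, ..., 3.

H_0 ≅ Z,  H_1 ≅ Z,  H_2 = 0,  H_3 = 0.

Take the total order P < Q < R < S < T < U < V < W < X on the vertex set. Then K (dimension 3) consists of the simplices:

  0-simplices (9): P, Q, R, S, T, U, V, W, X
  1-simplices (21): PQ, PR, PS, PT, PV, PX, QR, QS, QT, QV, QW, QX, RS, RT, RU, RW, RX, TV, UV, UW, UX
  2-simplices (16): PQR, PQS, PQT, PQV, PQX, PRS, PRT, PRX, PTV, QRS, QRT, QRW, QRX, QTV, RUW, RUX
  3-simplices (4): PQRS, PQRT, PQRX, PQTV

so the chain groups are C_0 ≅ Z^9, C_1 ≅ Z^21, C_2 ≅ Z^16, C_3 ≅ Z^4.

∂_1: C_1 → C_0 maps an edge to its endpoints' difference, ∂[p,q] = q − p. For instance
  ∂PT = T − P.
As a 9×21 matrix over Z this has rank 8, with invariant factors (1,1,1,1,1,1,1,1).

∂_2: C_2 → C_1 acts by ∂[p,q,r] = [q,r] − [p,r] + [p,q]. For instance
  ∂PTV = TV − PV + PT,
  ∂RUW = UW − RW + RU.
The 21×16 boundary matrix has rank 12 and Smith normal form diag(1,1,1,1,1,1,1,1,1,1,1,1).

The boundary map ∂_3: C_3 → C_2 sends each 3-simplex σ to the alternating sum Σ_i (−1)^i (σ with its i-th vertex removed). For instance
  ∂PQTV = QTV − PTV + PQV − PQT,
  ∂PQRX = QRX − PRX + PQX − PQR.
This gives a 16×4 integer matrix of rank 4; reducing to Smith normal form yields diagonal entries (1,1,1,1).

Now H_k = ker ∂_k / im ∂_{k+1}, so:

  H_0: rank C_0 − rank ∂_1 = 9 − 8 = 1, and the invariant factors of ∂_1 are all 1, so H_0 ≅ Z.
  H_1: rank ker ∂_1 − rank ∂_2 = (21 − 8) − 12 = 1, and the invariant factors of ∂_2 are all 1, so H_1 ≅ Z.
  H_2: rank ker ∂_2 − rank ∂_3 = (16 − 12) − 4 = 0, and the invariant factors of ∂_3 are all 1, so H_2 ≅ 0.
  H_3: rank ker ∂_3 − rank ∂_4 = (4 − 4) − 0 = 0, and there is no ∂_4, so H_3 ≅ 0.

As a check, the Euler characteristic is 9 − 21 + 16 − 4 = 0, which agrees with 1 − 1 + 0 − 0 = 0.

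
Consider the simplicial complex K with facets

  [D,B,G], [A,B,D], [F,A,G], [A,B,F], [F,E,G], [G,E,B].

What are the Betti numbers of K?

b_0 = 1, b_1 = 1, b_2 = 0.

K has 6 vertices, 12 edges, 6 triangles.
rank ∂_0 = 0, rank ∂_1 = 5 ⇒ b_0 = 6 − 0 − 5 = 1; all invariant factors of ∂_1 are 1 so no torsion. So H_0 ≅ Z.
rank ∂_1 = 5, rank ∂_2 = 6 ⇒ b_1 = 12 − 5 − 6 = 1; all invariant factors of ∂_2 are 1 so no torsion. So H_1 ≅ Z.
rank ∂_2 = 6, rank ∂_3 = 0 ⇒ b_2 = 6 − 6 − 0 = 0. So H_2 ≅ 0.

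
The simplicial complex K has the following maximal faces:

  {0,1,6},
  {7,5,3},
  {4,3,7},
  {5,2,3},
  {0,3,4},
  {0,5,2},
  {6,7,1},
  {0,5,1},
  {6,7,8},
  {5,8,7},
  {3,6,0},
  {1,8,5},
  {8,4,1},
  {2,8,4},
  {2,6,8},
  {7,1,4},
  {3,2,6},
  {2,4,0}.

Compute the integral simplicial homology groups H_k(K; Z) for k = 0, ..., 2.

Order the vertices as 0 < 1 < 2 < 3 < 4 < 5 < 6 < 7 < 8. Listing each simplex with vertices in this order, K has dimension 2 with simplices:

  0-simplices (9): [0], [1], [2], [3], [4], [5], [6], [7], [8]
  1-simplices (27): (27 of them)
  2-simplices (18): [0,1,5], [0,1,6], [0,2,4], [0,2,5], [0,3,4], [0,3,6], [1,4,7], [1,4,8], [1,5,8], [1,6,7], [2,3,5], [2,3,6], [2,4,8], [2,6,8], [3,4,7], [3,5,7], [5,7,8], [6,7,8]

so the chain groups are C_0 ≅ Z^9, C_1 ≅ Z^27, C_2 ≅ Z^18.

Boundary ∂_1: C_1 → C_0 maps an edge to its endpoints' difference, ∂[p,q] = q − p.
The resulting 9×27 matrix has rank 8, and its Smith normal form has invariant factors (1,1,1,1,1,1,1,1).

∂_2: C_2 → C_1 maps a triangle to the signed sum of its edges. For instance
  ∂[3,4,7] = [4,7] − [3,7] + [3,4],
  ∂[2,3,5] = [3,5] − [2,5] + [2,3].
This gives a 27×18 integer matrix of rank 18; reducing to Smith normal form yields diagonal entries (1,1,1,1,1,1,1,1,1,1,1,1,1,1,1,1,1,2).

Now H_k = ker ∂_k / im ∂_{k+1}, so:

  H_0: rank C_0 − rank ∂_1 = 9 − 8 = 1, and the invariant factors of ∂_1 are all 1, so H_0 ≅ Z.
  H_1: rank ker ∂_1 − rank ∂_2 = (27 − 8) − 18 = 1, and ∂_2 has invariant factor 2 > 1, so H_1 ≅ Z ⊕ Z/2Z.
  H_2: rank ker ∂_2 − rank ∂_3 = (18 − 18) − 0 = 0, and there is no ∂_3, so H_2 ≅ 0.

H_0 = Z,  H_1 = Z ⊕ Z/2Z,  H_2 = 0.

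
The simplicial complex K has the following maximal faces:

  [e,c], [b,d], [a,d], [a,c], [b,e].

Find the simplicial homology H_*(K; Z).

Fix the vertex order a < b < c < d < e and write every simplex with vertices in increasing order. Then dim K = 1 and the simplices of K are:

  0-simplices (5): a, b, c, d, e
  1-simplices (5): ac, ad, bd, be, ce

so the chain groups are C_0 ≅ Z^5, C_1 ≅ Z^5.

The boundary map ∂_1: C_1 → C_0 maps an edge to its endpoints' difference, ∂[p,q] = q − p. For instance
  ∂ac = c − a.
As a 5×5 matrix over Z this has rank 4, with invariant factors (1,1,1,1).

Now H_k = ker ∂_k / im ∂_{k+1}, so:

  H_0: rank C_0 − rank ∂_1 = 5 − 4 = 1, and the invariant factors of ∂_1 are all 1, so H_0 ≅ Z.
  H_1: rank ker ∂_1 − rank ∂_2 = (5 − 4) − 0 = 1, and there is no ∂_2, so H_1 ≅ Z.

(K is a triangulation of the circle S^1.)

H_0 ≅ Z,  H_1 ≅ Z.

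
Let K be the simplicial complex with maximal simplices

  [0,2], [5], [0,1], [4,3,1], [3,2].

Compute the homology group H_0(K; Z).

H_0 ≅ Z^2.

K has 6 vertices, 6 edges, 1 triangle.
rank ∂_0 = 0, rank ∂_1 = 4 ⇒ b_0 = 6 − 0 − 4 = 2; all invariant factors of ∂_1 are 1 so no torsion. So H_0 ≅ Z^2.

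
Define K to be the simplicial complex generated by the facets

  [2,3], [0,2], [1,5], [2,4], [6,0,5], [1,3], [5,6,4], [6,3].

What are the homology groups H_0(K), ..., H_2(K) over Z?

H_0 ≅ Z,  H_1 ≅ Z^3,  H_2 = 0.

K has 7 vertices, 11 edges, 2 triangles.
rank ∂_0 = 0, rank ∂_1 = 6 ⇒ b_0 = 7 − 0 − 6 = 1; all invariant factors of ∂_1 are 1 so no torsion. So H_0 = Z.
rank ∂_1 = 6, rank ∂_2 = 2 ⇒ b_1 = 11 − 6 − 2 = 3; all invariant factors of ∂_2 are 1 so no torsion. So H_1 = Z^3.
rank ∂_2 = 2, rank ∂_3 = 0 ⇒ b_2 = 2 − 2 − 0 = 0. So H_2 = 0.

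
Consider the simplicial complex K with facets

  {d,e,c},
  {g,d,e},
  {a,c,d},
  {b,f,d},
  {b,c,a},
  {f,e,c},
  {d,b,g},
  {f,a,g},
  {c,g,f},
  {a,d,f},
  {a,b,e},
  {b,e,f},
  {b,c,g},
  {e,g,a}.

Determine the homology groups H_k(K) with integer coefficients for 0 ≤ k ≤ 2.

H_0 ≅ Z,  H_1 ≅ Z^2,  H_2 ≅ Z.

Order the vertices as a < b < c < d < e < f < g. Listing each simplex with vertices in this order, K has dimension 2 with simplices:

  0-simplices (7): a, b, c, d, e, f, g
  1-simplices (21): ab, ac, ad, ae, af, ag, bc, bd, be, bf, bg, cd, ce, cf, cg, de, df, dg, ef, eg, fg
  2-simplices (14): abc, abe, acd, adf, aeg, afg, bcg, bdf, bdg, bef, cde, cef, cfg, deg

giving chain groups C_0 ≅ Z^7, C_1 ≅ Z^21, C_2 ≅ Z^14.

The boundary map ∂_1: C_1 → C_0 sends each edge [p,q] (with p < q) to q − p.
The 7×21 boundary matrix has rank 6 and Smith normal form diag(1,1,1,1,1,1).

The boundary map ∂_2: C_2 → C_1 maps a triangle to the signed sum of its edges. For instance
  ∂cef = ef − cf + ce,
  ∂abc = bc − ac + ab.
The 21×14 boundary matrix has rank 13 and Smith normal form diag(1,1,1,1,1,1,1,1,1,1,1,1,1).

Now H_k = ker ∂_k / im ∂_{k+1}, so:

  H_0: rank C_0 − rank ∂_1 = 7 − 6 = 1, and the invariant factors of ∂_1 are all 1, so H_0 = Z.
  H_1: rank ker ∂_1 − rank ∂_2 = (21 − 6) − 13 = 2, and the invariant factors of ∂_2 are all 1, so H_1 = Z^2.
  H_2: rank ker ∂_2 − rank ∂_3 = (14 − 13) − 0 = 1, and there is no ∂_3, so H_2 = Z.

As a check, the Euler characteristic is 7 − 21 + 14 = 0, which agrees with 1 − 2 + 1 = 0.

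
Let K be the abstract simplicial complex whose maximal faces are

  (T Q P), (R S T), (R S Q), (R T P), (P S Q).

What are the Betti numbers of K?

Take the total order P < Q < R < S < T on the vertex set. Then K (dimension 2) consists of the simplices:

  0-simplices (5): P, Q, R, S, T
  1-simplices (10): PQ, PR, PS, PT, QR, QS, QT, RS, RT, ST
  2-simplices (5): PQS, PQT, PRT, QRS, RST

Hence C_0 ≅ Z^5, C_1 ≅ Z^10, C_2 ≅ Z^5.

Boundary ∂_1: C_1 → C_0 sends each edge [p,q] (with p < q) to q − p. For instance
  ∂PT = T − P.
As a 5×10 matrix over Z this has rank 4, with invariant factors (1,1,1,1).

Boundary ∂_2: C_2 → C_1 sends each 2-simplex [p,q,r] to [q,r] − [p,r] + [p,q]. For instance
  ∂RST = ST − RT + RS,
  ∂QRS = RS − QS + QR.
This gives a 10×5 integer matrix of rank 5; reducing to Smith normal form yields diagonal entries (1,1,1,1,1).

From H_k ≅ ker(∂_k) / im(∂_{k+1}) we obtain:

  H_0: rank C_0 − rank ∂_1 = 5 − 4 = 1, and the invariant factors of ∂_1 are all 1, so H_0 ≅ Z.
  H_1: rank ker ∂_1 − rank ∂_2 = (10 − 4) − 5 = 1, and the invariant factors of ∂_2 are all 1, so H_1 ≅ Z.
  H_2: rank ker ∂_2 − rank ∂_3 = (5 − 5) − 0 = 0, and there is no ∂_3, so H_2 ≅ 0.

(K is a triangulation of the Möbius band.)

Hence the Betti numbers are b_0 = 1, b_1 = 1, b_2 = 0.

b_0 = 1, b_1 = 1, b_2 = 0.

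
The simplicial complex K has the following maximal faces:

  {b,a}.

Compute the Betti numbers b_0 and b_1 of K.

b_0 = 1, b_1 = 0.

K has 2 vertices, 1 edge.
rank ∂_0 = 0, rank ∂_1 = 1 ⇒ b_0 = 2 − 0 − 1 = 1; all invariant factors of ∂_1 are 1 so no torsion. So H_0 = Z.
rank ∂_1 = 1, rank ∂_2 = 0 ⇒ b_1 = 1 − 1 − 0 = 0. So H_1 = 0.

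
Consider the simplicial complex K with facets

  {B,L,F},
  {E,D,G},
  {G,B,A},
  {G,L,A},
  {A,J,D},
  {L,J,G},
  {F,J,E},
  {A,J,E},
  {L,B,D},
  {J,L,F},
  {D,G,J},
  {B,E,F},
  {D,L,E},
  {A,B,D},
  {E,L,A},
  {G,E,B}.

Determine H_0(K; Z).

Order the vertices as A < B < D < E < F < G < J < L. Listing each simplex with vertices in this order, K has dimension 2 with simplices:

  0-simplices (8): A, B, D, E, F, G, J, L
  1-simplices (24): AB, AD, AE, AG, AJ, AL, BD, BE, BF, BG, BL, DE, DG, DJ, DL, EF, EG, EJ, EL, FJ, FL, GJ, GL, JL
  2-simplices (16): ABD, ABG, ADJ, AEJ, AEL, AGL, BDL, BEF, BEG, BFL, DEG, DEL, DGJ, EFJ, FJL, GJL

Hence C_0 ≅ Z^8, C_1 ≅ Z^24, C_2 ≅ Z^16.

The boundary map ∂_1: C_1 → C_0 sends each edge [p,q] (with p < q) to q − p. For instance
  ∂EG = G − E.
The resulting 8×24 matrix has rank 7, and its Smith normal form has invariant factors (1,1,1,1,1,1,1).

∂_2: C_2 → C_1 sends each 2-simplex [p,q,r] to [q,r] − [p,r] + [p,q]. For instance
  ∂AGL = GL − AL + AG,
  ∂AEL = EL − AL + AE.
This gives a 24×16 integer matrix of rank 15; reducing to Smith normal form yields diagonal entries (1,1,1,1,1,1,1,1,1,1,1,1,1,1,1).

Reading off H_k = ker ∂_k / im ∂_{k+1}:

  H_0: rank C_0 − rank ∂_1 = 8 − 7 = 1, and the invariant factors of ∂_1 are all 1, so H_0 ≅ Z.

H_0 = Z.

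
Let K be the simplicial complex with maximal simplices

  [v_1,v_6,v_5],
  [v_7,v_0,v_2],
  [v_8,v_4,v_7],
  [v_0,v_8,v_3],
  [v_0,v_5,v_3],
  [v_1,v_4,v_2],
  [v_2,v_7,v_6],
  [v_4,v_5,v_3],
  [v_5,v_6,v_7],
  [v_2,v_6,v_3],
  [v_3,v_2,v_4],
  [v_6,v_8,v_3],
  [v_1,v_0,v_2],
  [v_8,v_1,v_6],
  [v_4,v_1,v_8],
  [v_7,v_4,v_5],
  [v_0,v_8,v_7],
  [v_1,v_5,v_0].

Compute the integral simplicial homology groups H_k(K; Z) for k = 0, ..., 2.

Order the vertices as v_0 < v_1 < v_2 < v_3 < v_4 < v_5 < v_6 < v_7 < v_8. Listing each simplex with vertices in this order, K has dimension 2 with simplices:

  0-simplices (9): [v_0], [v_1], [v_2], [v_3], [v_4], [v_5], [v_6], [v_7], [v_8]
  1-simplices (27): (27 of them)
  2-simplices (18): (18 of them)

giving chain groups C_0 ≅ Z^9, C_1 ≅ Z^27, C_2 ≅ Z^18.

Boundary ∂_1: C_1 → C_0 sends each edge [p,q] (with p < q) to q − p.
The resulting 9×27 matrix has rank 8, and its Smith normal form has invariant factors (1,1,1,1,1,1,1,1).

∂_2: C_2 → C_1 sends each 2-simplex [p,q,r] to [q,r] − [p,r] + [p,q]. For instance
  ∂[v_0,v_1,v_2] = [v_1,v_2] − [v_0,v_2] + [v_0,v_1],
  ∂[v_0,v_7,v_8] = [v_7,v_8] − [v_0,v_8] + [v_0,v_7].
The resulting 27×18 matrix has rank 17, and its Smith normal form has invariant factors (1,1,1,1,1,1,1,1,1,1,1,1,1,1,1,1,1).

From H_k ≅ ker(∂_k) / im(∂_{k+1}) we obtain:

  H_0: rank C_0 − rank ∂_1 = 9 − 8 = 1, and the invariant factors of ∂_1 are all 1, so H_0 = Z.
  H_1: rank ker ∂_1 − rank ∂_2 = (27 − 8) − 17 = 2, and the invariant factors of ∂_2 are all 1, so H_1 = Z^2.
  H_2: rank ker ∂_2 − rank ∂_3 = (18 − 17) − 0 = 1, and there is no ∂_3, so H_2 = Z.

H_0 ≅ Z,  H_1 ≅ Z^2,  H_2 ≅ Z.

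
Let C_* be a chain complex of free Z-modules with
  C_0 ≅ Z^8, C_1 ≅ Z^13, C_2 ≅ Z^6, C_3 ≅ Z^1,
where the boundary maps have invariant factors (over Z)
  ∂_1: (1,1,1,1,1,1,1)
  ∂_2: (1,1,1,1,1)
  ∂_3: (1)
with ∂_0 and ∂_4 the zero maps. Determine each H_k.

H_0 ≅ Z,  H_1 ≅ Z,  H_2 = 0,  H_3 = 0.

H_0: b_0 = 8 − 0 − 7 = 1; torsion from ∂_1 factors > 1: none. So H_0 ≅ Z.
H_1: b_1 = 13 − 7 − 5 = 1; torsion from ∂_2 factors > 1: none. So H_1 ≅ Z.
H_2: b_2 = 6 − 5 − 1 = 0; torsion from ∂_3 factors > 1: none. So H_2 ≅ 0.
H_3: b_3 = 1 − 1 − 0 = 0; torsion from ∂_4 factors > 1: none. So H_3 ≅ 0.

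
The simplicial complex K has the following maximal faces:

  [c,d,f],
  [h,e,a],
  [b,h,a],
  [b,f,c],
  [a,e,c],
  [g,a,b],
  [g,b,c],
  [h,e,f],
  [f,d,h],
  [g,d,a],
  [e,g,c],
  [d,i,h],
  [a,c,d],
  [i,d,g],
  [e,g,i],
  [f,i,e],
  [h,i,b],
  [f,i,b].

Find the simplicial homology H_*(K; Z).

H_0 = Z,  H_1 = Z ⊕ Z/2Z,  H_2 = 0.

Fix the vertex order a < b < c < d < e < f < g < h < i and write every simplex with vertices in increasing order. Then dim K = 2 and the simplices of K are:

  0-simplices (9): a, b, c, d, e, f, g, h, i
  1-simplices (27): ab, ac, ad, ae, ag, ah, bc, bf, bg, bh, bi, cd, ce, cf, cg, df, dg, dh, di, ef, eg, eh, ei, fh, fi, gi, hi
  2-simplices (18): abg, abh, acd, ace, adg, aeh, bcf, bcg, bfi, bhi, cdf, ceg, dfh, dgi, dhi, efh, efi, egi

giving chain groups C_0 ≅ Z^9, C_1 ≅ Z^27, C_2 ≅ Z^18.

∂_1: C_1 → C_0 is given by ∂[p,q] = [q] − [p].
As a 9×27 matrix over Z this has rank 8, with invariant factors (1,1,1,1,1,1,1,1).

Boundary ∂_2: C_2 → C_1 sends each 2-simplex [p,q,r] to [q,r] − [p,r] + [p,q]. For instance
  ∂abh = bh − ah + ab,
  ∂bcg = cg − bg + bc.
The resulting 27×18 matrix has rank 18, and its Smith normal form has invariant factors (1,1,1,1,1,1,1,1,1,1,1,1,1,1,1,1,1,2).

Reading off H_k = ker ∂_k / im ∂_{k+1}:

  H_0: rank C_0 − rank ∂_1 = 9 − 8 = 1, and the invariant factors of ∂_1 are all 1, so H_0 = Z.
  H_1: rank ker ∂_1 − rank ∂_2 = (27 − 8) − 18 = 1, and ∂_2 has invariant factor 2 > 1, so H_1 = Z ⊕ Z/2Z.
  H_2: rank ker ∂_2 − rank ∂_3 = (18 − 18) − 0 = 0, and there is no ∂_3, so H_2 = 0.

As a check, the Euler characteristic is 9 − 27 + 18 = 0, which agrees with 1 − 1 + 0 = 0.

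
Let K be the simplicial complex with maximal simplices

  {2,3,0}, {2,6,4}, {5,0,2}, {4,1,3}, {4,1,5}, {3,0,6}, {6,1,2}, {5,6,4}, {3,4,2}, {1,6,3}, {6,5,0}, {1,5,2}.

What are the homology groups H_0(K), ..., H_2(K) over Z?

Take the total order 0 < 1 < 2 < 3 < 4 < 5 < 6 on the vertex set. Then K (dimension 2) consists of the simplices:

  0-simplices (7): [0], [1], [2], [3], [4], [5], [6]
  1-simplices (18): [0,2], [0,3], [0,5], [0,6], [1,2], [1,3], [1,4], [1,5], [1,6], [2,3], [2,4], [2,5], [2,6], [3,4], [3,6], [4,5], [4,6], [5,6]
  2-simplices (12): [0,2,3], [0,2,5], [0,3,6], [0,5,6], [1,2,5], [1,2,6], [1,3,4], [1,3,6], [1,4,5], [2,3,4], [2,4,6], [4,5,6]

Hence C_0 ≅ Z^7, C_1 ≅ Z^18, C_2 ≅ Z^12.

Boundary ∂_1: C_1 → C_0 maps an edge to its endpoints' difference, ∂[p,q] = q − p. For instance
  ∂[3,4] = [4] − [3].
The 7×18 boundary matrix has rank 6 and Smith normal form diag(1,1,1,1,1,1).

∂_2: C_2 → C_1 sends each 2-simplex [p,q,r] to [q,r] − [p,r] + [p,q]. For instance
  ∂[0,3,6] = [3,6] − [0,6] + [0,3],
  ∂[0,5,6] = [5,6] − [0,6] + [0,5].
The resulting 18×12 matrix has rank 12, and its Smith normal form has invariant factors (1,1,1,1,1,1,1,1,1,1,1,2).

Computing H_k = (kernel of ∂_k) / (image of ∂_{k+1}):

  H_0: rank C_0 − rank ∂_1 = 7 − 6 = 1, and the invariant factors of ∂_1 are all 1, so H_0 ≅ Z.
  H_1: rank ker ∂_1 − rank ∂_2 = (18 − 6) − 12 = 0, and ∂_2 has invariant factor 2 > 1, so H_1 ≅ Z/2.
  H_2: rank ker ∂_2 − rank ∂_3 = (12 − 12) − 0 = 0, and there is no ∂_3, so H_2 ≅ 0.

As a check, the Euler characteristic is 7 − 18 + 12 = 1, which agrees with 1 − 0 + 0 = 1.

H_0 = Z,  H_1 = Z/2,  H_2 = 0.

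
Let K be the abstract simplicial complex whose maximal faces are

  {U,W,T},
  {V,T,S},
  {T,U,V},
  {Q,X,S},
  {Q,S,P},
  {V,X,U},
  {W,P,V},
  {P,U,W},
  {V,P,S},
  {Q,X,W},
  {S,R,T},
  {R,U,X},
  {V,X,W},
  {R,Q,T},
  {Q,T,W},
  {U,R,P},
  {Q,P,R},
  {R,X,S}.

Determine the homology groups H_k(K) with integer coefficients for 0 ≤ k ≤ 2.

H_0 = Z,  H_1 = Z ⊕ Z/2,  H_2 = 0.

Fix the vertex order P < Q < R < S < T < U < V < W < X and write every simplex with vertices in increasing order. Then dim K = 2 and the simplices of K are:

  0-simplices (9): P, Q, R, S, T, U, V, W, X
  1-simplices (27): PQ, PR, PS, PU, PV, PW, QR, QS, QT, QW, QX, RS, RT, RU, RX, ST, SV, SX, TU, TV, TW, UV, UW, UX, VW, VX, WX
  2-simplices (18): PQR, PQS, PRU, PSV, PUW, PVW, QRT, QSX, QTW, QWX, RST, RSX, RUX, STV, TUV, TUW, UVX, VWX

so the chain groups are C_0 ≅ Z^9, C_1 ≅ Z^27, C_2 ≅ Z^18.

The boundary map ∂_1: C_1 → C_0 maps an edge to its endpoints' difference, ∂[p,q] = q − p. For instance
  ∂UV = V − U.
The resulting 9×27 matrix has rank 8, and its Smith normal form has invariant factors (1,1,1,1,1,1,1,1).

Boundary ∂_2: C_2 → C_1 maps a triangle to the signed sum of its edges. For instance
  ∂PQR = QR − PR + PQ,
  ∂QTW = TW − QW + QT.
This gives a 27×18 integer matrix of rank 18; reducing to Smith normal form yields diagonal entries (1,1,1,1,1,1,1,1,1,1,1,1,1,1,1,1,1,2).

From H_k ≅ ker(∂_k) / im(∂_{k+1}) we obtain:

  H_0: rank C_0 − rank ∂_1 = 9 − 8 = 1, and the invariant factors of ∂_1 are all 1, so H_0 = Z.
  H_1: rank ker ∂_1 − rank ∂_2 = (27 − 8) − 18 = 1, and ∂_2 has invariant factor 2 > 1, so H_1 = Z ⊕ Z/2.
  H_2: rank ker ∂_2 − rank ∂_3 = (18 − 18) − 0 = 0, and there is no ∂_3, so H_2 = 0.

(K is a triangulation of the Klein bottle.)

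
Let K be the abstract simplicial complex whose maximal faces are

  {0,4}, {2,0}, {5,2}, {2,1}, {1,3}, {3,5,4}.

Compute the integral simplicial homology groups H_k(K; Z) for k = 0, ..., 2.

H_0 ≅ Z,  H_1 ≅ Z^2,  H_2 = 0.

Order the vertices as 0 < 1 < 2 < 3 < 4 < 5. Listing each simplex with vertices in this order, K has dimension 2 with simplices:

  0-simplices (6): [0], [1], [2], [3], [4], [5]
  1-simplices (8): [0,2], [0,4], [1,2], [1,3], [2,5], [3,4], [3,5], [4,5]
  2-simplices (1): [3,4,5]

Hence C_0 ≅ Z^6, C_1 ≅ Z^8, C_2 ≅ Z^1.

Boundary ∂_1: C_1 → C_0 maps an edge to its endpoints' difference, ∂[p,q] = q − p. For instance
  ∂[4,5] = [5] − [4].
This gives a 6×8 integer matrix of rank 5; reducing to Smith normal form yields diagonal entries (1,1,1,1,1).

Boundary ∂_2: C_2 → C_1 acts by ∂[p,q,r] = [q,r] − [p,r] + [p,q]. For instance
  ∂[3,4,5] = [4,5] − [3,5] + [3,4].
As a 8×1 matrix over Z this has rank 1, with invariant factors (1).

Now H_k = ker ∂_k / im ∂_{k+1}, so:

  H_0: rank C_0 − rank ∂_1 = 6 − 5 = 1, and the invariant factors of ∂_1 are all 1, so H_0 ≅ Z.
  H_1: rank ker ∂_1 − rank ∂_2 = (8 − 5) − 1 = 2, and the invariant factors of ∂_2 are all 1, so H_1 ≅ Z^2.
  H_2: rank ker ∂_2 − rank ∂_3 = (1 − 1) − 0 = 0, and there is no ∂_3, so H_2 ≅ 0.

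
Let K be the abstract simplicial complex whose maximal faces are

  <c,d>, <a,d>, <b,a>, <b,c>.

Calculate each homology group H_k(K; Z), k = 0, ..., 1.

H_0 ≅ Z,  H_1 ≅ Z.

Take the total order a < b < c < d on the vertex set. Then K (dimension 1) consists of the simplices:

  0-simplices (4): a, b, c, d
  1-simplices (4): ab, ad, bc, cd

so the chain groups are C_0 ≅ Z^4, C_1 ≅ Z^4.

∂_1: C_1 → C_0 maps an edge to its endpoints' difference, ∂[p,q] = q − p. For instance
  ∂cd = d − c.
The 4×4 boundary matrix has rank 3 and Smith normal form diag(1,1,1).

Now H_k = ker ∂_k / im ∂_{k+1}, so:

  H_0: rank C_0 − rank ∂_1 = 4 − 3 = 1, and the invariant factors of ∂_1 are all 1, so H_0 ≅ Z.
  H_1: rank ker ∂_1 − rank ∂_2 = (4 − 3) − 0 = 1, and there is no ∂_2, so H_1 ≅ Z.

As a check, the Euler characteristic is 4 − 4 = 0, which agrees with 1 − 1 = 0.
(K is a triangulation of the circle S^1.)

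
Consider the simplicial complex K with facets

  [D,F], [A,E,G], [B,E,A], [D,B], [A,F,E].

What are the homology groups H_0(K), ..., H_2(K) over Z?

H_0 ≅ Z,  H_1 ≅ Z,  H_2 = 0.

Order the vertices as A < B < D < E < F < G. Listing each simplex with vertices in this order, K has dimension 2 with simplices:

  0-simplices (6): A, B, D, E, F, G
  1-simplices (9): AB, AE, AF, AG, BD, BE, DF, EF, EG
  2-simplices (3): ABE, AEF, AEG

so the chain groups are C_0 ≅ Z^6, C_1 ≅ Z^9, C_2 ≅ Z^3.

Boundary ∂_1: C_1 → C_0 is given by ∂[p,q] = [q] − [p].
The 6×9 boundary matrix has rank 5 and Smith normal form diag(1,1,1,1,1).

∂_2: C_2 → C_1 sends each 2-simplex [p,q,r] to [q,r] − [p,r] + [p,q]. For instance
  ∂AEG = EG − AG + AE,
  ∂ABE = BE − AE + AB.
As a 9×3 matrix over Z this has rank 3, with invariant factors (1,1,1).

Computing H_k = (kernel of ∂_k) / (image of ∂_{k+1}):

  H_0: rank C_0 − rank ∂_1 = 6 − 5 = 1, and the invariant factors of ∂_1 are all 1, so H_0 = Z.
  H_1: rank ker ∂_1 − rank ∂_2 = (9 − 5) − 3 = 1, and the invariant factors of ∂_2 are all 1, so H_1 = Z.
  H_2: rank ker ∂_2 − rank ∂_3 = (3 − 3) − 0 = 0, and there is no ∂_3, so H_2 = 0.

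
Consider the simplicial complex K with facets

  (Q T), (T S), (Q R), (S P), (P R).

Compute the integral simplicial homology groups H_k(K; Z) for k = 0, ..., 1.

K has 5 vertices, 5 edges.
rank ∂_0 = 0, rank ∂_1 = 4 ⇒ b_0 = 5 − 0 − 4 = 1; all invariant factors of ∂_1 are 1 so no torsion. So H_0 = Z.
rank ∂_1 = 4, rank ∂_2 = 0 ⇒ b_1 = 5 − 4 − 0 = 1. So H_1 = Z.

H_0 = Z,  H_1 = Z.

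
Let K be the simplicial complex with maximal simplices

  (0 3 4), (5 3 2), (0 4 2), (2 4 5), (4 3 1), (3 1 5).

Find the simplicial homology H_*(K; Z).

H_0 ≅ Z,  H_1 ≅ Z,  H_2 = 0.

We work with the vertex ordering 0 < 1 < 2 < 3 < 4 < 5. The simplices of K, each written with vertices in increasing order, are:

  0-simplices (6): [0], [1], [2], [3], [4], [5]
  1-simplices (12): [0,2], [0,3], [0,4], [1,3], [1,4], [1,5], [2,3], [2,4], [2,5], [3,4], [3,5], [4,5]
  2-simplices (6): [0,2,4], [0,3,4], [1,3,4], [1,3,5], [2,3,5], [2,4,5]

so the chain groups are C_0 ≅ Z^6, C_1 ≅ Z^12, C_2 ≅ Z^6.

∂_1: C_1 → C_0 maps an edge to its endpoints' difference, ∂[p,q] = q − p.
The resulting 6×12 matrix has rank 5, and its Smith normal form has invariant factors (1,1,1,1,1).

Boundary ∂_2: C_2 → C_1 maps a triangle to the signed sum of its edges. For instance
  ∂[1,3,5] = [3,5] − [1,5] + [1,3],
  ∂[0,2,4] = [2,4] − [0,4] + [0,2].
As a 12×6 matrix over Z this has rank 6, with invariant factors (1,1,1,1,1,1).

From H_k ≅ ker(∂_k) / im(∂_{k+1}) we obtain:

  H_0: rank C_0 − rank ∂_1 = 6 − 5 = 1, and the invariant factors of ∂_1 are all 1, so H_0 ≅ Z.
  H_1: rank ker ∂_1 − rank ∂_2 = (12 − 5) − 6 = 1, and the invariant factors of ∂_2 are all 1, so H_1 ≅ Z.
  H_2: rank ker ∂_2 − rank ∂_3 = (6 − 6) − 0 = 0, and there is no ∂_3, so H_2 ≅ 0.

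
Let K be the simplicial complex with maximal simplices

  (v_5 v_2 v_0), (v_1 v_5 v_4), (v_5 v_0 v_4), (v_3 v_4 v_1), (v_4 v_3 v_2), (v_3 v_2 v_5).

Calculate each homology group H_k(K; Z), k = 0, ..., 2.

Fix the vertex order v_0 < v_1 < v_2 < v_3 < v_4 < v_5 and write every simplex with vertices in increasing order. Then dim K = 2 and the simplices of K are:

  0-simplices (6): [v_0], [v_1], [v_2], [v_3], [v_4], [v_5]
  1-simplices (12): [v_0,v_2], [v_0,v_4], [v_0,v_5], [v_1,v_3], [v_1,v_4], [v_1,v_5], [v_2,v_3], [v_2,v_4], [v_2,v_5], [v_3,v_4], [v_3,v_5], [v_4,v_5]
  2-simplices (6): [v_0,v_2,v_5], [v_0,v_4,v_5], [v_1,v_3,v_4], [v_1,v_4,v_5], [v_2,v_3,v_4], [v_2,v_3,v_5]

giving chain groups C_0 ≅ Z^6, C_1 ≅ Z^12, C_2 ≅ Z^6.

The boundary map ∂_1: C_1 → C_0 sends each edge [p,q] (with p < q) to q − p. For instance
  ∂[v_3,v_5] = [v_5] − [v_3].
The resulting 6×12 matrix has rank 5, and its Smith normal form has invariant factors (1,1,1,1,1).

∂_2: C_2 → C_1 acts by ∂[p,q,r] = [q,r] − [p,r] + [p,q]. For instance
  ∂[v_0,v_4,v_5] = [v_4,v_5] − [v_0,v_5] + [v_0,v_4],
  ∂[v_2,v_3,v_4] = [v_3,v_4] − [v_2,v_4] + [v_2,v_3].
The 12×6 boundary matrix has rank 6 and Smith normal form diag(1,1,1,1,1,1).

From H_k ≅ ker(∂_k) / im(∂_{k+1}) we obtain:

  H_0: rank C_0 − rank ∂_1 = 6 − 5 = 1, and the invariant factors of ∂_1 are all 1, so H_0 = Z.
  H_1: rank ker ∂_1 − rank ∂_2 = (12 − 5) − 6 = 1, and the invariant factors of ∂_2 are all 1, so H_1 = Z.
  H_2: rank ker ∂_2 − rank ∂_3 = (6 − 6) − 0 = 0, and there is no ∂_3, so H_2 = 0.

As a check, the Euler characteristic is 6 − 12 + 6 = 0, which agrees with 1 − 1 + 0 = 0.
(K is a triangulation of the cylinder S^1 x I.)

H_0 = Z,  H_1 = Z,  H_2 = 0.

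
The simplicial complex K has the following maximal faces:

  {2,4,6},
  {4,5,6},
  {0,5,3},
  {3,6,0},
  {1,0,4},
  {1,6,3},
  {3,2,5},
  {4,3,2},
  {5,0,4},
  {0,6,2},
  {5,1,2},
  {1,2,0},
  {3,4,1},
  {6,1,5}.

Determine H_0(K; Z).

H_0 ≅ Z.

Take the total order 0 < 1 < 2 < 3 < 4 < 5 < 6 on the vertex set. Then K (dimension 2) consists of the simplices:

  0-simplices (7): [0], [1], [2], [3], [4], [5], [6]
  1-simplices (21): [0,1], [0,2], [0,3], [0,4], [0,5], [0,6], [1,2], [1,3], [1,4], [1,5], [1,6], [2,3], [2,4], [2,5], [2,6], [3,4], [3,5], [3,6], [4,5], [4,6], [5,6]
  2-simplices (14): [0,1,2], [0,1,4], [0,2,6], [0,3,5], [0,3,6], [0,4,5], [1,2,5], [1,3,4], [1,3,6], [1,5,6], [2,3,4], [2,3,5], [2,4,6], [4,5,6]

so the chain groups are C_0 ≅ Z^7, C_1 ≅ Z^21, C_2 ≅ Z^14.

Boundary ∂_1: C_1 → C_0 maps an edge to its endpoints' difference, ∂[p,q] = q − p.
The resulting 7×21 matrix has rank 6, and its Smith normal form has invariant factors (1,1,1,1,1,1).

The boundary map ∂_2: C_2 → C_1 acts by ∂[p,q,r] = [q,r] − [p,r] + [p,q]. For instance
  ∂[4,5,6] = [5,6] − [4,6] + [4,5],
  ∂[0,1,4] = [1,4] − [0,4] + [0,1].
The 21×14 boundary matrix has rank 13 and Smith normal form diag(1,1,1,1,1,1,1,1,1,1,1,1,1).

Reading off H_k = ker ∂_k / im ∂_{k+1}:

  H_0: rank C_0 − rank ∂_1 = 7 − 6 = 1, and the invariant factors of ∂_1 are all 1, so H_0 ≅ Z.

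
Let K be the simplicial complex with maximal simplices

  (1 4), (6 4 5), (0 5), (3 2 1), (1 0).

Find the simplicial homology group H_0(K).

H_0 = Z.

Order the vertices as 0 < 1 < 2 < 3 < 4 < 5 < 6. Listing each simplex with vertices in this order, K has dimension 2 with simplices:

  0-simplices (7): [0], [1], [2], [3], [4], [5], [6]
  1-simplices (9): [0,1], [0,5], [1,2], [1,3], [1,4], [2,3], [4,5], [4,6], [5,6]
  2-simplices (2): [1,2,3], [4,5,6]

so the chain groups are C_0 ≅ Z^7, C_1 ≅ Z^9, C_2 ≅ Z^2.

The boundary map ∂_1: C_1 → C_0 is given by ∂[p,q] = [q] − [p]. For instance
  ∂[4,6] = [6] − [4].
This gives a 7×9 integer matrix of rank 6; reducing to Smith normal form yields diagonal entries (1,1,1,1,1,1).

Boundary ∂_2: C_2 → C_1 sends each 2-simplex [p,q,r] to [q,r] − [p,r] + [p,q]. For instance
  ∂[4,5,6] = [5,6] − [4,6] + [4,5],
  ∂[1,2,3] = [2,3] − [1,3] + [1,2].
The 9×2 boundary matrix has rank 2 and Smith normal form diag(1,1).

Computing H_k = (kernel of ∂_k) / (image of ∂_{k+1}):

  H_0: rank C_0 − rank ∂_1 = 7 − 6 = 1, and the invariant factors of ∂_1 are all 1, so H_0 ≅ Z.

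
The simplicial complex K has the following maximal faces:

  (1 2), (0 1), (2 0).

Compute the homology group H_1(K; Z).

Take the total order 0 < 1 < 2 on the vertex set. Then K (dimension 1) consists of the simplices:

  0-simplices (3): [0], [1], [2]
  1-simplices (3): [0,1], [0,2], [1,2]

giving chain groups C_0 ≅ Z^3, C_1 ≅ Z^3.

∂_1: C_1 → C_0 sends each edge [p,q] (with p < q) to q − p. For instance
  ∂[0,1] = [1] − [0].
As a 3×3 matrix over Z this has rank 2, with invariant factors (1,1).

Computing H_k = (kernel of ∂_k) / (image of ∂_{k+1}):

  H_1: rank ker ∂_1 − rank ∂_2 = (3 − 2) − 0 = 1, and there is no ∂_2, so H_1 = Z.

(K is a triangulation of the circle S^1.)

H_1 ≅ Z.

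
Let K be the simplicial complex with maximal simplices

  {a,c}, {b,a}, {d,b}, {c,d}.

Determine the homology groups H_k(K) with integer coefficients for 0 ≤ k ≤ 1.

H_0 ≅ Z,  H_1 ≅ Z.

K has 4 vertices, 4 edges.
rank ∂_0 = 0, rank ∂_1 = 3 ⇒ b_0 = 4 − 0 − 3 = 1; all invariant factors of ∂_1 are 1 so no torsion. So H_0 = Z.
rank ∂_1 = 3, rank ∂_2 = 0 ⇒ b_1 = 4 − 3 − 0 = 1. So H_1 = Z.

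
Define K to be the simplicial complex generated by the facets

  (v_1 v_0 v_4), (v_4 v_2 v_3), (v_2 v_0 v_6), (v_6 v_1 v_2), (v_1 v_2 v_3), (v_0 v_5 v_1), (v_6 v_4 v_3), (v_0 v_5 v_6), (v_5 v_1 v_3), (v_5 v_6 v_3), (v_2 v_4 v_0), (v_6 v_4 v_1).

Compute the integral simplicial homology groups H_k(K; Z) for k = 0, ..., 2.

K has 7 vertices, 18 edges, 12 triangles.
rank ∂_0 = 0, rank ∂_1 = 6 ⇒ b_0 = 7 − 0 − 6 = 1; all invariant factors of ∂_1 are 1 so no torsion. So H_0 = Z.
rank ∂_1 = 6, rank ∂_2 = 12 ⇒ b_1 = 18 − 6 − 12 = 0; ∂_2 has invariant factor(s) [2] giving torsion. So H_1 = Z/2.
rank ∂_2 = 12, rank ∂_3 = 0 ⇒ b_2 = 12 − 12 − 0 = 0. So H_2 = 0.

H_0 ≅ Z,  H_1 ≅ Z/2,  H_2 = 0.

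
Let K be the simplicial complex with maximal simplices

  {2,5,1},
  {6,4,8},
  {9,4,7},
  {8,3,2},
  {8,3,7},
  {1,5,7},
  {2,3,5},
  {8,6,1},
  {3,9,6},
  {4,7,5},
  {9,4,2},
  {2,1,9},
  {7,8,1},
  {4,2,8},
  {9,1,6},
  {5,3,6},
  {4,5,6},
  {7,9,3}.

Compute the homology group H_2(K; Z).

H_2 = Z.

Take the total order 1 < 2 < 3 < 4 < 5 < 6 < 7 < 8 < 9 on the vertex set. Then K (dimension 2) consists of the simplices:

  0-simplices (9): [1], [2], [3], [4], [5], [6], [7], [8], [9]
  1-simplices (27): (27 of them)
  2-simplices (18): [1,2,5], [1,2,9], [1,5,7], [1,6,8], [1,6,9], [1,7,8], [2,3,5], [2,3,8], [2,4,8], [2,4,9], [3,5,6], [3,6,9], [3,7,8], [3,7,9], [4,5,6], [4,5,7], [4,6,8], [4,7,9]

Hence C_0 ≅ Z^9, C_1 ≅ Z^27, C_2 ≅ Z^18.

Boundary ∂_1: C_1 → C_0 maps an edge to its endpoints' difference, ∂[p,q] = q − p. For instance
  ∂[2,5] = [5] − [2].
This gives a 9×27 integer matrix of rank 8; reducing to Smith normal form yields diagonal entries (1,1,1,1,1,1,1,1).

The boundary map ∂_2: C_2 → C_1 sends each 2-simplex [p,q,r] to [q,r] − [p,r] + [p,q]. For instance
  ∂[4,5,6] = [5,6] − [4,6] + [4,5],
  ∂[4,6,8] = [6,8] − [4,8] + [4,6].
As a 27×18 matrix over Z this has rank 17, with invariant factors (1,1,1,1,1,1,1,1,1,1,1,1,1,1,1,1,1).

From H_k ≅ ker(∂_k) / im(∂_{k+1}) we obtain:

  H_2: rank ker ∂_2 − rank ∂_3 = (18 − 17) − 0 = 1, and there is no ∂_3, so H_2 ≅ Z.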